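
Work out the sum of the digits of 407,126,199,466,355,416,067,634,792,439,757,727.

4+0+7+1+2+6+1+9+9+4+6+6+3+5+5+4+1+6+0+6+7+6+3+4+7+9+2+4+3+9+7+5+7+7+2+7 = 174

174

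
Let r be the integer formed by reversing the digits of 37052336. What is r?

Reversing 37052336 gives 63325073.

63325073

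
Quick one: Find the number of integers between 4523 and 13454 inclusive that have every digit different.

3554

The integers in [4523, 13454] that have every digit different: 4523, 4526, 4527, 4528, 4529, 4530, …, 13450, 13452.
3554 qualify.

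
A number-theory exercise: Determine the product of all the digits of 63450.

6×3×4×5×0 = 0

0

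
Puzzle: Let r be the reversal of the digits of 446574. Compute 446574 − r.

Reverse of 446574 is 475644.
446574 − 475644 = -29070

-29070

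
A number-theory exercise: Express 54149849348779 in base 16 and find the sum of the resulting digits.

54149849348779 in base 16 is 313FBE88FAAB.
Digit sum: 3+1+3+15+11+14+8+8+15+10+10+11 = 109.

109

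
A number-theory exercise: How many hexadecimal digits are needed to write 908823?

908823 in base 16 is DDE17, which has 5 digits.

5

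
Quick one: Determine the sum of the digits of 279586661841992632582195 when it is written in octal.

279586661841992632582195 in base 8 is 73150661357372575745240063.
Digit sum: 7+3+1+5+0+6+6+1+3+5+7+3+7+2+5+7+5+7+4+5+2+4+0+0+6+3 = 104.

104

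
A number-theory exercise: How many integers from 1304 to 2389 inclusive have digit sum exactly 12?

78

The integers in [1304, 2389] that have digit sum exactly 12: 1308, 1317, 1326, 1335, 1344, 1353, …, 2361, 2370.
78 qualify.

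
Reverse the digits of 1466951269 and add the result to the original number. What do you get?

Reverse of 1466951269 is 9621596641.
1466951269 + 9621596641 = 11088547910

11088547910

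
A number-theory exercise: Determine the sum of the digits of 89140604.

8+9+1+4+0+6+0+4 = 32

32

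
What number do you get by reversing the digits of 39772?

Reversing 39772 gives 27793.

27793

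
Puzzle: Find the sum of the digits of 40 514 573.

4+0+5+1+4+5+7+3 = 29

29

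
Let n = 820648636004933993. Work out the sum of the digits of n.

8+2+0+6+4+8+6+3+6+0+0+4+9+3+3+9+9+3 = 83

83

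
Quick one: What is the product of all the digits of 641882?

3072

6×4×1×8×8×2 = 3072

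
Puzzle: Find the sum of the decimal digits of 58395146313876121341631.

5+8+3+9+5+1+4+6+3+1+3+8+7+6+1+2+1+3+4+1+6+3+1 = 91

91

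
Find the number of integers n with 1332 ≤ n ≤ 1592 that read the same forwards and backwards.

The integers in [1332, 1592] that read the same forwards and backwards: 1441, 1551.
2 qualify.

2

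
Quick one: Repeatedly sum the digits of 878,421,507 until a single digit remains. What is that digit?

8+7+8+4+2+1+5+0+7 = 42
4+2 = 6

6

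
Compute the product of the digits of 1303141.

0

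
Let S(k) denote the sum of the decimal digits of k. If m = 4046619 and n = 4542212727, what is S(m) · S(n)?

1080

S(4046619) = 4+0+4+6+6+1+9 = 30.
S(4542212727) = 4+5+4+2+2+1+2+7+2+7 = 36.
30 · 36 = 1080.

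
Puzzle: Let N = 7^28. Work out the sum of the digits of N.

7^28 = 459986536544739960976801
Sum of its 24 digits: 133.

133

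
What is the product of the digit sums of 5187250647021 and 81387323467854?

S(5187250647021) = 5+1+8+7+2+5+0+6+4+7+0+2+1 = 48.
S(81387323467854) = 8+1+3+8+7+3+2+3+4+6+7+8+5+4 = 69.
48 · 69 = 3312.

3312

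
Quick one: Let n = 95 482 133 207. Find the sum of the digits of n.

44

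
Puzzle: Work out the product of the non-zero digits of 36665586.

3×6×6×6×5×5×8×6 = 777600

777600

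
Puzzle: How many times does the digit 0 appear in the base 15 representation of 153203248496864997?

153203248496864997 in base 15 is 53ABCD11ED0734C.
The digit 0 appears 1 time.

1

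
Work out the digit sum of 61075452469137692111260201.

91

6+1+0+7+5+4+5+2+4+6+9+1+3+7+6+9+2+1+1+1+2+6+0+2+0+1 = 91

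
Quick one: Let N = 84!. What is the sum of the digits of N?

84! = 3314240134565353266999387579130131288000666286242049487118846032383059131291716864129885722968716753156177920000000000000000000
Sum of its 127 digits: 477.

477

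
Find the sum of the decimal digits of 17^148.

820

17^148 = 127773374295465163498491869213020117672914152307501306234086009917192782658325099543558605838055430911055427724605631889859816971756168502892566329234337936333803587170398415976056641
Sum of its 183 digits: 820.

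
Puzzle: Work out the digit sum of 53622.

5+3+6+2+2 = 18

18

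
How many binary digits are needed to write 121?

7

121 in base 2 is 1111001, which has 7 digits.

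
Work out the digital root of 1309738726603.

1+3+0+9+7+3+8+7+2+6+6+0+3 = 55
5+5 = 10
1+0 = 1

1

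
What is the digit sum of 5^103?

338

5^103 = 986076131526264756764660706603482787091508043886278755962848663330078125
Sum of its 72 digits: 338.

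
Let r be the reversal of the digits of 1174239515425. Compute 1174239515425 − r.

Reverse of 1174239515425 is 5245159324711.
1174239515425 − 5245159324711 = -4070919809286

-4070919809286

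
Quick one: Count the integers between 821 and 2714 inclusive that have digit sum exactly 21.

70

The integers in [821, 2714] that have digit sum exactly 21: 849, 858, 867, 876, 885, 894, …, 2685, 2694.
70 qualify.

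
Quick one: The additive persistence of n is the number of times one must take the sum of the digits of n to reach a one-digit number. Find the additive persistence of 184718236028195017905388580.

3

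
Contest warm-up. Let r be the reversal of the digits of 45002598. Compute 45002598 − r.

-44517456

Reverse of 45002598 is 89520054.
45002598 − 89520054 = -44517456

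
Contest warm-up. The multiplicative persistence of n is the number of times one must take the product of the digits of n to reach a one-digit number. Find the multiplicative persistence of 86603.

86603 → 0 (1 step)

1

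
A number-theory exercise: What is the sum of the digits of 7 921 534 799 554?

7+9+2+1+5+3+4+7+9+9+5+5+4 = 70

70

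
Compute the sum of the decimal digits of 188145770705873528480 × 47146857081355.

143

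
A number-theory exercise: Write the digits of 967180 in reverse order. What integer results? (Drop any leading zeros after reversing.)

Reversing 967180 gives 81769.

81769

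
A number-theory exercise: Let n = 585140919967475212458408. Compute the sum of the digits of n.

114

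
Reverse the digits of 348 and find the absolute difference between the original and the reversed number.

495

Reverse of 348 is 843.
|348 − 843| = 495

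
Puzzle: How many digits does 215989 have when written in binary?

18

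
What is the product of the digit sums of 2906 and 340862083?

S(2906) = 2+9+0+6 = 17.
S(340862083) = 3+4+0+8+6+2+0+8+3 = 34.
17 · 34 = 578.

578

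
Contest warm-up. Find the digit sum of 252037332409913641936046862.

2+5+2+0+3+7+3+3+2+4+0+9+9+1+3+6+4+1+9+3+6+0+4+6+8+6+2 = 108

108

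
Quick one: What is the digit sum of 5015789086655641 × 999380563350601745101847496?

5015789086655641 × 999380563350601745101847496 = 5012682123069714696550152507633549050124936
Sum of its 43 digits: 168.

168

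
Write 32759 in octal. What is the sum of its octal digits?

34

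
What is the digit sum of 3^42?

3^42 = 109418989131512359209
Sum of its 21 digits: 90.

90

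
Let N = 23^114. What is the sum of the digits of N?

23^114 = 172573181629005653046180207039236045953914762982292813994611513638225469568631008129232572601365002367047317639429177017019013829408039825328268516332433809
Sum of its 156 digits: 640.

640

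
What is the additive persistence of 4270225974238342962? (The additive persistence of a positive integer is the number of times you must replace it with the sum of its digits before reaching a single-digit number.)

2

4270225974238342962 → 81 → 9 (2 steps)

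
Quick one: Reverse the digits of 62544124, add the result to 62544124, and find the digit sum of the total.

38

Reversal of 62544124 is 42144526; 62544124 + 42144526 = 104688650.
Digit sum of 104688650: 1+0+4+6+8+8+6+5+0 = 38.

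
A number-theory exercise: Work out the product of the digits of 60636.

0

6×0×6×3×6 = 0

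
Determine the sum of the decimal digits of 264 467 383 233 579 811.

2+6+4+4+6+7+3+8+3+2+3+3+5+7+9+8+1+1 = 82

82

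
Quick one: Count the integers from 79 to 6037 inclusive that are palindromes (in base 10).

143

The integers in [79, 6037] that are palindromes (in base 10): 88, 99, 101, 111, 121, 131, …, 5995, 6006.
143 qualify.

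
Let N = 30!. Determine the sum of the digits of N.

30! = 265252859812191058636308480000000
Sum of its 33 digits: 117.

117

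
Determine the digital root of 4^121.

The digital root of n equals n mod 9 (or 9 when 9 | n), so we need 4^121 mod 9.
4^121 ≡ 4 (mod 9), so the digital root is 4.

4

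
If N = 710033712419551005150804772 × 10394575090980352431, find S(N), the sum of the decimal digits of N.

710033712419551005150804772 × 10394575090980352431 = 7380498740872571783187478696312414459836600732
Sum of its 46 digits: 222.

222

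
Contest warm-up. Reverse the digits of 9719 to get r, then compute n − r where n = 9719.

Reverse of 9719 is 9179.
9719 − 9179 = 540

540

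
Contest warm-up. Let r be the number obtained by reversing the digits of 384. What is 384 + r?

867

Reverse of 384 is 483.
384 + 483 = 867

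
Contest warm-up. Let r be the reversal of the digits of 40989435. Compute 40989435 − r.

-12509469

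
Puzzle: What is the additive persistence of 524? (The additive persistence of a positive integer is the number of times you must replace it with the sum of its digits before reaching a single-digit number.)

2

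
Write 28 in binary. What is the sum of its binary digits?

28 in base 2 is 11100.
Digit sum: 1+1+1+0+0 = 3.

3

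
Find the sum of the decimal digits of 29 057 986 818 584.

2+9+0+5+7+9+8+6+8+1+8+5+8+4 = 80

80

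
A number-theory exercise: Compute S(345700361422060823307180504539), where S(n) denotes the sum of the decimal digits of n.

3+4+5+7+0+0+3+6+1+4+2+2+0+6+0+8+2+3+3+0+7+1+8+0+5+0+4+5+3+9 = 101

101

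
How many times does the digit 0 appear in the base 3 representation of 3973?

2

3973 in base 3 is 12110011.
The digit 0 appears 2 times.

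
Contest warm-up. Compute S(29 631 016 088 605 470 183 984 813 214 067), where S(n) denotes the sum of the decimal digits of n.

131

2+9+6+3+1+0+1+6+0+8+8+6+0+5+4+7+0+1+8+3+9+8+4+8+1+3+2+1+4+0+6+7 = 131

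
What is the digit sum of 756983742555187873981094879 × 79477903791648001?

209

756983742555187873981094879 × 79477903791648001 = 60163481062642860578358795243532409751686879
Sum of its 44 digits: 209.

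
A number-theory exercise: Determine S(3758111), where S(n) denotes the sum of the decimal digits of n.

3+7+5+8+1+1+1 = 26

26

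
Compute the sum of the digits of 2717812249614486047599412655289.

2+7+1+7+8+1+2+2+4+9+6+1+4+4+8+6+0+4+7+5+9+9+4+1+2+6+5+5+2+8+9 = 148

148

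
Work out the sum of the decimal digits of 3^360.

3^360 = 5802988355301064263572941269018812264886757498342118039827603956893368389206154994705426429662904979537365662938773593537918329060451697709838267789886857631025156060199201
Sum of its 172 digits: 837.

837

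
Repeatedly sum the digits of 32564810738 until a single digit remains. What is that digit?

3+2+5+6+4+8+1+0+7+3+8 = 47
4+7 = 11
1+1 = 2

2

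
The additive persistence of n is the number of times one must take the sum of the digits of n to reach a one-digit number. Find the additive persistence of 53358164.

2

53358164 → 35 → 8 (2 steps)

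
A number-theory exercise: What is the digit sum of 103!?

621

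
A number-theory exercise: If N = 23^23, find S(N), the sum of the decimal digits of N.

23^23 = 20880467999847912034355032910567
Sum of its 32 digits: 146.

146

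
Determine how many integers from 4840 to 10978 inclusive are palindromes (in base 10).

62

The integers in [4840, 10978] that are palindromes (in base 10): 4884, 4994, 5005, 5115, 5225, 5335, …, 10801, 10901.
62 qualify.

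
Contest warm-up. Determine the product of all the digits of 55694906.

5×5×6×9×4×9×0×6 = 0

0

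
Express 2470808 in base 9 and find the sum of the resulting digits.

2470808 in base 9 is 4575272.
Digit sum: 4+5+7+5+2+7+2 = 32.

32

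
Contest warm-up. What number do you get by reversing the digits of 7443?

Reversing 7443 gives 3447.

3447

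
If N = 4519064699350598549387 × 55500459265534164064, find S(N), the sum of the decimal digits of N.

4519064699350598549387 × 55500459265534164064 = 250810166264621288708905338102528064628768
Sum of its 42 digits: 176.

176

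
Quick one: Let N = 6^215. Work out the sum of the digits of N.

738

6^215 = 200686811274705851367015009476213900556122115576242204059686870190836759285106131617347579205765198600664464934158250346554698726471093649296939352555776008342864920576
Sum of its 168 digits: 738.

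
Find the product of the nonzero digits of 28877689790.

2×8×8×7×7×6×8×9×7×9 = 170698752

170698752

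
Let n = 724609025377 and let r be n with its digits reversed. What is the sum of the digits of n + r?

Reversal of 724609025377 is 773520906427; 724609025377 + 773520906427 = 1498129931804.
Digit sum of 1498129931804: 1+4+9+8+1+2+9+9+3+1+8+0+4 = 59.

59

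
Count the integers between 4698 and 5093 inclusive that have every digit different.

The integers in [4698, 5093] that have every digit different: 4698, 4701, 4702, 4703, 4705, 4706, …, 5092, 5093.
221 qualify.

221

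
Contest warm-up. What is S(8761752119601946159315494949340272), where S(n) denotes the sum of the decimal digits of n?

8+7+6+1+7+5+2+1+1+9+6+0+1+9+4+6+1+5+9+3+1+5+4+9+4+9+4+9+3+4+0+2+7+2 = 154

154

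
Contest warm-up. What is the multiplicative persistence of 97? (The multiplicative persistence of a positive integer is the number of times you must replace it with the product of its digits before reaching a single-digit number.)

3

97 → 63 → 18 → 8 (3 steps)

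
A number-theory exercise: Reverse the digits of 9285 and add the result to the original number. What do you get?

15114

Reverse of 9285 is 5829.
9285 + 5829 = 15114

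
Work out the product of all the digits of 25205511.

0

2×5×2×0×5×5×1×1 = 0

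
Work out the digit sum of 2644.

16

2+6+4+4 = 16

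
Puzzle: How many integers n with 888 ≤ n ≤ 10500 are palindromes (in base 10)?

107

The integers in [888, 10500] that are palindromes (in base 10): 888, 898, 909, 919, 929, 939, …, 10301, 10401.
107 qualify.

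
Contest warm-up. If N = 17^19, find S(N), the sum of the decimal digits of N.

98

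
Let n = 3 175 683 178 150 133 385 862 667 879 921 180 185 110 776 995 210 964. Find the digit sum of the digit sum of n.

First digit sum: 239.
2+3+9 = 14.

14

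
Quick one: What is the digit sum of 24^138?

873

24^138 = 29454479745884236348132554699902633860388886620909281954785045414790909303318659591731590719763628439223525751100992357318756208644258726403257000109013257837534188053781734691395372817842176
Sum of its 191 digits: 873.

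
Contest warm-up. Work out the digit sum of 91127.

9+1+1+2+7 = 20

20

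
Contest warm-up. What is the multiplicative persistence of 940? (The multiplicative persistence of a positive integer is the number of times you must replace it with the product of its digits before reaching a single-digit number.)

1

940 → 0 (1 step)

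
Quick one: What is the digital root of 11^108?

1

The digital root of n equals n mod 9 (or 9 when 9 | n), so we need 11^108 mod 9.
11^108 ≡ 1 (mod 9), so the digital root is 1.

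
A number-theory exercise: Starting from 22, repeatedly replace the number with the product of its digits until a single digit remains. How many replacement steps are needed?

22 → 4 (1 step)

1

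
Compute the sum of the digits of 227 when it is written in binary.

5

227 in base 2 is 11100011.
Digit sum: 1+1+1+0+0+0+1+1 = 5.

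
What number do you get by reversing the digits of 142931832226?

622238139241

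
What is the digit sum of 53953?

25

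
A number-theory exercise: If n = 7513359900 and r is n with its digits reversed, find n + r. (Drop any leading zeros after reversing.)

7612893057

Reverse of 7513359900 is 99533157.
7513359900 + 99533157 = 7612893057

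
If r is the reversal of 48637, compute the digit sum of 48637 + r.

11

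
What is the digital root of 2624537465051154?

6

2+6+2+4+5+3+7+4+6+5+0+5+1+1+5+4 = 60
6+0 = 6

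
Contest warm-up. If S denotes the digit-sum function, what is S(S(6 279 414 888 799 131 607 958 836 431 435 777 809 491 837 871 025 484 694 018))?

First digit sum: 296.
2+9+6 = 17.

17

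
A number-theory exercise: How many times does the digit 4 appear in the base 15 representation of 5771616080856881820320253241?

2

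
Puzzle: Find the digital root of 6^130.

The digital root of n equals n mod 9 (or 9 when 9 | n), so we need 6^130 mod 9.
6^130 ≡ 0 (mod 9), so the digital root is 9.

9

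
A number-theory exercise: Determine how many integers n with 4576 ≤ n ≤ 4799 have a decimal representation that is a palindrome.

The integers in [4576, 4799] that have a decimal representation that is a palindrome: 4664, 4774.
2 qualify.

2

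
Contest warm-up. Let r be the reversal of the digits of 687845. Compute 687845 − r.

139059

Reverse of 687845 is 548786.
687845 − 548786 = 139059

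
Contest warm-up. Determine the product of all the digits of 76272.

1176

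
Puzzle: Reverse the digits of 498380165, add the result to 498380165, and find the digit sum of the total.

Reversal of 498380165 is 561083894; 498380165 + 561083894 = 1059464059.
Digit sum of 1059464059: 1+0+5+9+4+6+4+0+5+9 = 43.

43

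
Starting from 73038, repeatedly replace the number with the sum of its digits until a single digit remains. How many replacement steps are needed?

73038 → 21 → 3 (2 steps)

2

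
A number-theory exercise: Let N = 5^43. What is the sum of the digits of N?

5^43 = 1136868377216160297393798828125
Sum of its 31 digits: 149.

149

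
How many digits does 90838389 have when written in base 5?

90838389 in base 5 is 141223312024, which has 12 digits.

12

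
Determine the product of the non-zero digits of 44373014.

4×4×3×7×3×1×4 = 4032

4032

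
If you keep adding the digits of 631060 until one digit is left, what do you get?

6+3+1+0+6+0 = 16
1+6 = 7

7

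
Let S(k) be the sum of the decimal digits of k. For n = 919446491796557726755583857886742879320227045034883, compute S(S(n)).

First digit sum: 264.
2+6+4 = 12.

12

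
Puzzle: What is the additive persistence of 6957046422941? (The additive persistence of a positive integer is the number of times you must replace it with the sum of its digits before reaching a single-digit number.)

3

6957046422941 → 59 → 14 → 5 (3 steps)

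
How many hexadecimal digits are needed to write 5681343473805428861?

5681343473805428861 in base 16 is 4ED82FC9D328087D, which has 16 digits.

16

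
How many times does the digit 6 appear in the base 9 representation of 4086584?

4086584 in base 9 is 7617658.
The digit 6 appears 2 times.

2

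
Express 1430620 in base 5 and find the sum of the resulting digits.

24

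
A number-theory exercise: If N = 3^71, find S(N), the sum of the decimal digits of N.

180

3^71 = 7509466514979724803946715958257547
Sum of its 34 digits: 180.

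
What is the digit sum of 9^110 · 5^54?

630

9^110 · 5^54 = 51411026164004817782245726377727488659684212585167405921338383234355769400619467060624014865794068031479346903012128677801229059696197509765625
Sum of its 143 digits: 630.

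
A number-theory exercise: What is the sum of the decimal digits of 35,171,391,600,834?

51

3+5+1+7+1+3+9+1+6+0+0+8+3+4 = 51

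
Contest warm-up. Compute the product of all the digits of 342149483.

82944

3×4×2×1×4×9×4×8×3 = 82944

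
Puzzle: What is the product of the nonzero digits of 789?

504

7×8×9 = 504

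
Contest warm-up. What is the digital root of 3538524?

3

3+5+3+8+5+2+4 = 30
3+0 = 3
(Equivalently, 3538524 mod 9 = 3.)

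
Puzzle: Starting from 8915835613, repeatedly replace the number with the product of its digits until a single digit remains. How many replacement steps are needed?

2

8915835613 → 777600 → 0 (2 steps)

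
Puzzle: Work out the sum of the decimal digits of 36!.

171

36! = 371993326789901217467999448150835200000000
Sum of its 42 digits: 171.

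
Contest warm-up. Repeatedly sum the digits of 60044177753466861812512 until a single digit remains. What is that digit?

6+0+0+4+4+1+7+7+7+5+3+4+6+6+8+6+1+8+1+2+5+1+2 = 94
9+4 = 13
1+3 = 4

4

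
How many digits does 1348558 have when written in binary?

21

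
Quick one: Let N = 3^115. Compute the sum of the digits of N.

225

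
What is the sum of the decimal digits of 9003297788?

53

9+0+0+3+2+9+7+7+8+8 = 53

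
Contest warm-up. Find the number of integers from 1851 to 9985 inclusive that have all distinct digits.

4115

The integers in [1851, 9985] that have all distinct digits: 1852, 1853, 1854, 1856, 1857, 1859, …, 9875, 9876.
4115 qualify.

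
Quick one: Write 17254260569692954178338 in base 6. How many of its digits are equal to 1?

17254260569692954178338 in base 6 is 24505214410304314055240324334.
The digit 1 appears 3 times.

3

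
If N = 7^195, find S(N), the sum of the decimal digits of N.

811

7^195 = 622469107592928968585642863795847781270850749697758889745352536683234709789032084951174071214932114612546275257484757194863043990223334990667623863112977719678553943
Sum of its 165 digits: 811.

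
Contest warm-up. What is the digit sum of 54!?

261

54! = 230843697339241380472092742683027581083278564571807941132288000000000000
Sum of its 72 digits: 261.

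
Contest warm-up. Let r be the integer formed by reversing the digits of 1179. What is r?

Reversing 1179 gives 9711.

9711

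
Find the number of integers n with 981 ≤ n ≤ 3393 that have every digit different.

1183

The integers in [981, 3393] that have every digit different: 981, 982, 983, 984, 985, 986, …, 3297, 3298.
1183 qualify.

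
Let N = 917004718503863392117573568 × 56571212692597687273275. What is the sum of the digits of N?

917004718503863392117573568 × 56571212692597687273275 = 51876068970597726028978733634673169730067132795200
Sum of its 50 digits: 237.

237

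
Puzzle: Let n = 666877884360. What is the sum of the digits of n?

69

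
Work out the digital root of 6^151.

9

The digital root of n equals n mod 9 (or 9 when 9 | n), so we need 6^151 mod 9.
6^151 ≡ 0 (mod 9), so the digital root is 9.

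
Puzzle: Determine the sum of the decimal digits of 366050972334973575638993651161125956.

170

3+6+6+0+5+0+9+7+2+3+3+4+9+7+3+5+7+5+6+3+8+9+9+3+6+5+1+1+6+1+1+2+5+9+5+6 = 170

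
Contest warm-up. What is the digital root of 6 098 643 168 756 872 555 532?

3

6+0+9+8+6+4+3+1+6+8+7+5+6+8+7+2+5+5+5+5+3+2 = 111
1+1+1 = 3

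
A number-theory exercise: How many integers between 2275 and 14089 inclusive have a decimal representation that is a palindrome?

118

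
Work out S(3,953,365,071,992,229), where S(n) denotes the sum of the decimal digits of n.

3+9+5+3+3+6+5+0+7+1+9+9+2+2+2+9 = 75

75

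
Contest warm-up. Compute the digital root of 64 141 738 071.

6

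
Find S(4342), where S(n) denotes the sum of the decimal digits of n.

4+3+4+2 = 13

13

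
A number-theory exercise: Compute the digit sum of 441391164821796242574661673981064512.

4+4+1+3+9+1+1+6+4+8+2+1+7+9+6+2+4+2+5+7+4+6+6+1+6+7+3+9+8+1+0+6+4+5+1+2 = 155

155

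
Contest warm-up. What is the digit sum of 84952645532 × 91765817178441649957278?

207

84952645532 × 91765817178441649957278 = 7795748938714469880965860877581896
Sum of its 34 digits: 207.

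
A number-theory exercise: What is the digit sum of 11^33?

143

11^33 = 23225154419887808141001767796309131
Sum of its 35 digits: 143.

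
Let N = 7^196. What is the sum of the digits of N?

745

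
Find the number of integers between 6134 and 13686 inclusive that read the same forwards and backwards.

75

The integers in [6134, 13686] that read the same forwards and backwards: 6226, 6336, 6446, 6556, 6666, 6776, …, 13531, 13631.
75 qualify.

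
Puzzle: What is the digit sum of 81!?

81! = 5797126020747367985879734231578109105412357244731625958745865049716390179693892056256184534249745940480000000000000000000
Sum of its 121 digits: 486.

486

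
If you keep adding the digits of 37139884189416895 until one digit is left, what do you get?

4

3+7+1+3+9+8+8+4+1+8+9+4+1+6+8+9+5 = 94
9+4 = 13
1+3 = 4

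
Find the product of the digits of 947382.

9×4×7×3×8×2 = 12096

12096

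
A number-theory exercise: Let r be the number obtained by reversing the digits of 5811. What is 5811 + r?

Reverse of 5811 is 1185.
5811 + 1185 = 6996

6996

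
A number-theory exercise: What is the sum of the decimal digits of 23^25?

167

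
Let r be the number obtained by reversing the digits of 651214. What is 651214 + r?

Reverse of 651214 is 412156.
651214 + 412156 = 1063370

1063370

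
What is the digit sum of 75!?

75! = 24809140811395398091946477116594033660926243886570122837795894512655842677572867409443815424000000000000000000
Sum of its 110 digits: 432.

432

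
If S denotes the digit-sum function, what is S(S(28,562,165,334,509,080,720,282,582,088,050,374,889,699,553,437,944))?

First digit sum: 231.
2+3+1 = 6.

6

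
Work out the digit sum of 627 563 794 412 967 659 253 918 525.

6+2+7+5+6+3+7+9+4+4+1+2+9+6+7+6+5+9+2+5+3+9+1+8+5+2+5 = 138

138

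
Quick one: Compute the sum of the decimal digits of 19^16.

19^16 = 288441413567621167681
Sum of its 21 digits: 91.

91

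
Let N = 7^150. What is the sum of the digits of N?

7^150 = 5817092933824343165432524003391691164919859649719340532627567207607656859034356995566589707894210757866827613621721127496191249
Sum of its 127 digits: 595.

595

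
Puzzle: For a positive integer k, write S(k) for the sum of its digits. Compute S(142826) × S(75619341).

828

S(142826) = 1+4+2+8+2+6 = 23.
S(75619341) = 7+5+6+1+9+3+4+1 = 36.
23 · 36 = 828.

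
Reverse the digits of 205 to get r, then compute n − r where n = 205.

-297

Reverse of 205 is 502.
205 − 502 = -297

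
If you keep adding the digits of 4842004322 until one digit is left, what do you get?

4+8+4+2+0+0+4+3+2+2 = 29
2+9 = 11
1+1 = 2

2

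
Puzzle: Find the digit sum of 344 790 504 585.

3+4+4+7+9+0+5+0+4+5+8+5 = 54

54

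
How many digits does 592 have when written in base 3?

592 in base 3 is 210221, which has 6 digits.

6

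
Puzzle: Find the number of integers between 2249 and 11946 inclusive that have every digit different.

The integers in [2249, 11946] that have every digit different: 2301, 2304, 2305, 2306, 2307, 2308, …, 10986, 10987.
4256 qualify.

4256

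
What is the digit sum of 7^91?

7^91 = 80153343160247310515380886994816022539378033762994852007501964604841680190743
Sum of its 77 digits: 322.

322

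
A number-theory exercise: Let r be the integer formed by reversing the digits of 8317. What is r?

Reversing 8317 gives 7138.

7138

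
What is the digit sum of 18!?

54

18! = 6402373705728000
Sum of its 16 digits: 54.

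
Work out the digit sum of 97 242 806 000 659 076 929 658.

9+7+2+4+2+8+0+6+0+0+0+6+5+9+0+7+6+9+2+9+6+5+8 = 110

110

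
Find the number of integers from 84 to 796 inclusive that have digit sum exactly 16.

The integers in [84, 796] that have digit sum exactly 16: 88, 97, 169, 178, 187, 196, …, 781, 790.
51 qualify.

51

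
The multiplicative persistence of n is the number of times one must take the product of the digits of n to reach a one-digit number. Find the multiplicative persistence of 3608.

3608 → 0 (1 step)

1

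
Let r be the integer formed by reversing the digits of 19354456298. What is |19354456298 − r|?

69910989093

Reverse of 19354456298 is 89265445391.
|19354456298 − 89265445391| = 69910989093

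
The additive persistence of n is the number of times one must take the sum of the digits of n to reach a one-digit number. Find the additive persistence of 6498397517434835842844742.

6498397517434835842844742 → 129 → 12 → 3 (3 steps)

3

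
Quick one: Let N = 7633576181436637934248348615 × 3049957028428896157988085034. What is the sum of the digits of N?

256

7633576181436637934248348615 × 3049957028428896157988085034 = 23282079326620088500179683885489262186677241860696127910
Sum of its 56 digits: 256.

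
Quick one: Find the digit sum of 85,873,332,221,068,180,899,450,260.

110

8+5+8+7+3+3+3+2+2+2+1+0+6+8+1+8+0+8+9+9+4+5+0+2+6+0 = 110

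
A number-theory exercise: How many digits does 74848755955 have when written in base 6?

14

74848755955 in base 6 is 54215100334151, which has 14 digits.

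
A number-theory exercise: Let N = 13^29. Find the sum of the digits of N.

13^29 = 201538126434611150798503956371773
Sum of its 33 digits: 133.

133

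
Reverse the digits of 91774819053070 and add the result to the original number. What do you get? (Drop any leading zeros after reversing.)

Reverse of 91774819053070 is 7035091847719.
91774819053070 + 7035091847719 = 98809910900789

98809910900789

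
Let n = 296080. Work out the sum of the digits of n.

2+9+6+0+8+0 = 25

25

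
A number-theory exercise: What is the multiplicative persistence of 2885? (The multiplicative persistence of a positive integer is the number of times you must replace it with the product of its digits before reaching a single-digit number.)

2

2885 → 640 → 0 (2 steps)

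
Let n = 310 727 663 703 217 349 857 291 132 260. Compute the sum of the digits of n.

117

3+1+0+7+2+7+6+6+3+7+0+3+2+1+7+3+4+9+8+5+7+2+9+1+1+3+2+2+6+0 = 117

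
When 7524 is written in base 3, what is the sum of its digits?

7524 in base 3 is 101022200.
Digit sum: 1+0+1+0+2+2+2+0+0 = 8.

8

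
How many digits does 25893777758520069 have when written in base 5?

24

25893777758520069 in base 5 is 204122422123322140120234, which has 24 digits.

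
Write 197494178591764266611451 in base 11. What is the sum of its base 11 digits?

197494178591764266611451 in base 11 is 24762078173802472917888.
Digit sum: 2+4+7+6+2+0+7+8+1+7+3+8+0+2+4+7+2+9+1+7+8+8+8 = 111.

111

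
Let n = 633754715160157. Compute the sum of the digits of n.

61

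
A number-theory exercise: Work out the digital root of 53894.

5+3+8+9+4 = 29
2+9 = 11
1+1 = 2

2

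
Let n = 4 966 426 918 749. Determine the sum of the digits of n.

4+9+6+6+4+2+6+9+1+8+7+4+9 = 75

75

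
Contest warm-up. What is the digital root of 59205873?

3

5+9+2+0+5+8+7+3 = 39
3+9 = 12
1+2 = 3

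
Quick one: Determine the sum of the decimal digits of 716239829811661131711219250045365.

126

7+1+6+2+3+9+8+2+9+8+1+1+6+6+1+1+3+1+7+1+1+2+1+9+2+5+0+0+4+5+3+6+5 = 126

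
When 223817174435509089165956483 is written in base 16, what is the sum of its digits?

158

223817174435509089165956483 in base 16 is B92321568F82CC0DC8D583.
Digit sum: 11+9+2+3+2+1+5+6+8+15+8+2+12+12+0+13+12+8+13+5+8+3 = 158.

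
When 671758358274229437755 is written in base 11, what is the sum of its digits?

671758358274229437755 in base 11 is AA904679000A02824905.
Digit sum: 10+10+9+0+4+6+7+9+0+0+0+10+0+2+8+2+4+9+0+5 = 95.

95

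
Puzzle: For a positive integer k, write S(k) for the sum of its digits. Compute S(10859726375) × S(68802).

S(10859726375) = 1+0+8+5+9+7+2+6+3+7+5 = 53.
S(68802) = 6+8+8+0+2 = 24.
53 · 24 = 1272.

1272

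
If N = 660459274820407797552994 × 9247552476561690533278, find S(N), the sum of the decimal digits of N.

172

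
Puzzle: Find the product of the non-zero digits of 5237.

5×2×3×7 = 210

210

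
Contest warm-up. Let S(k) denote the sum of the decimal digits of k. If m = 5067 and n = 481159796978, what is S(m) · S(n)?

S(5067) = 5+0+6+7 = 18.
S(481159796978) = 4+8+1+1+5+9+7+9+6+9+7+8 = 74.
18 · 74 = 1332.

1332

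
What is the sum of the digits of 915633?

27

9+1+5+6+3+3 = 27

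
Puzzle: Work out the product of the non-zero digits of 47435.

1680

4×7×4×3×5 = 1680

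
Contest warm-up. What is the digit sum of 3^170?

342

3^170 = 1290070078170102666248196035845070394933441741644993085810116441344597492642263849
Sum of its 82 digits: 342.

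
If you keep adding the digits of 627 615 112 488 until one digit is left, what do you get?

6+2+7+6+1+5+1+1+2+4+8+8 = 51
5+1 = 6
(Equivalently, 627 615 112 488 mod 9 = 6.)

6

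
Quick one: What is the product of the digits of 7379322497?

4000752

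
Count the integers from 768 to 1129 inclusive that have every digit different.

The integers in [768, 1129] that have every digit different: 768, 769, 780, 781, 782, 783, …, 1097, 1098.
218 qualify.

218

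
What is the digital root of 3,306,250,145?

2

3+3+0+6+2+5+0+1+4+5 = 29
2+9 = 11
1+1 = 2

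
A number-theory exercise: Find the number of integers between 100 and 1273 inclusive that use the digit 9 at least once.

297

The integers in [100, 1273] that use the digit 9 at least once: 109, 119, 129, 139, 149, 159, …, 1259, 1269.
297 qualify.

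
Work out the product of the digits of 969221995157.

9×6×9×2×2×1×9×9×5×1×5×7 = 27556200

27556200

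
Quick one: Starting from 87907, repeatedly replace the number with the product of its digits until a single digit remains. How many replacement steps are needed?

87907 → 0 (1 step)

1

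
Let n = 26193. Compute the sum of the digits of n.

2+6+1+9+3 = 21

21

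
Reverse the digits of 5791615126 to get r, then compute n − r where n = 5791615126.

-423546849

Reverse of 5791615126 is 6215161975.
5791615126 − 6215161975 = -423546849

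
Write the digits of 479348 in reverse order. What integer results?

843974

Reversing 479348 gives 843974.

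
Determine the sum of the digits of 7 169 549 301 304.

7+1+6+9+5+4+9+3+0+1+3+0+4 = 52

52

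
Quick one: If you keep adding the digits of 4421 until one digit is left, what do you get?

4+4+2+1 = 11
1+1 = 2

2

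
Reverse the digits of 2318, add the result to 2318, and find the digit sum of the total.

Reversal of 2318 is 8132; 2318 + 8132 = 10450.
Digit sum of 10450: 1+0+4+5+0 = 10.

10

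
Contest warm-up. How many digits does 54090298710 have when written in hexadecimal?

54090298710 in base 16 is C98087556, which has 9 digits.

9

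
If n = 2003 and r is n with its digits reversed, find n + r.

5005

Reverse of 2003 is 3002.
2003 + 3002 = 5005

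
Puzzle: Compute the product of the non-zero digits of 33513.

3×3×5×1×3 = 135

135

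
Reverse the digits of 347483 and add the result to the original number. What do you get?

Reverse of 347483 is 384743.
347483 + 384743 = 732226

732226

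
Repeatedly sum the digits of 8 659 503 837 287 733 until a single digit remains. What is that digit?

8+6+5+9+5+0+3+8+3+7+2+8+7+7+3+3 = 84
8+4 = 12
1+2 = 3

3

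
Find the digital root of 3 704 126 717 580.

3+7+0+4+1+2+6+7+1+7+5+8+0 = 51
5+1 = 6
(Equivalently, 3 704 126 717 580 mod 9 = 6.)

6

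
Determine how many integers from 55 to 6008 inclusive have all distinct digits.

The integers in [55, 6008] that have all distinct digits: 56, 57, 58, 59, 60, 61, …, 5986, 5987.
3208 qualify.

3208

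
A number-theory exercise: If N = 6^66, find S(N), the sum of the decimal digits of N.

225

6^66 = 2280250319867037997421842330085227917956272625811456
Sum of its 52 digits: 225.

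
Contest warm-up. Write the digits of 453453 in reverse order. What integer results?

354354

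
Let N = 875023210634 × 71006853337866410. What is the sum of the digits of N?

875023210634 × 71006853337866410 = 62132644784717425645583403940
Sum of its 29 digits: 124.

124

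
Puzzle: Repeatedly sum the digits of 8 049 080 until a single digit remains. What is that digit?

8+0+4+9+0+8+0 = 29
2+9 = 11
1+1 = 2
(Equivalently, 8 049 080 mod 9 = 2.)

2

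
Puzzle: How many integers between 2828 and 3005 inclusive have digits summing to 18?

The integers in [2828, 3005] that have digits summing to 18: 2835, 2844, 2853, 2862, 2871, 2880, …, 2961, 2970.
14 qualify.

14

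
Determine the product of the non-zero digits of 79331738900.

857304

7×9×3×3×1×7×3×8×9 = 857304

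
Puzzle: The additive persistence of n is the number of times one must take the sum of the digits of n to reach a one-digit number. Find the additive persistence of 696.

696 → 21 → 3 (2 steps)

2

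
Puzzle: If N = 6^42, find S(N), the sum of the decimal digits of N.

153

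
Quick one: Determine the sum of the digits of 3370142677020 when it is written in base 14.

3370142677020 in base 14 is B9189990B00.
Digit sum: 11+9+1+8+9+9+9+0+11+0+0 = 67.

67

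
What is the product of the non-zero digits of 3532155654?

3×5×3×2×1×5×5×6×5×4 = 270000

270000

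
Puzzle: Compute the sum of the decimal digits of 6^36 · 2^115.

252

6^36 · 2^115 = 428444443830369041710070084891437212245552968452426213787435008
Sum of its 63 digits: 252.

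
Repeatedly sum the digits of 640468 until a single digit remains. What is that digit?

6+4+0+4+6+8 = 28
2+8 = 10
1+0 = 1

1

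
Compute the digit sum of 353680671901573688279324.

3+5+3+6+8+0+6+7+1+9+0+1+5+7+3+6+8+8+2+7+9+3+2+4 = 113

113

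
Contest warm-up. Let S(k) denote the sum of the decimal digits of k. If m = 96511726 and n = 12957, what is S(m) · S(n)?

888

S(96511726) = 9+6+5+1+1+7+2+6 = 37.
S(12957) = 1+2+9+5+7 = 24.
37 · 24 = 888.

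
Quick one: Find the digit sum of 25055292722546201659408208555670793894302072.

183

2+5+0+5+5+2+9+2+7+2+2+5+4+6+2+0+1+6+5+9+4+0+8+2+0+8+5+5+5+6+7+0+7+9+3+8+9+4+3+0+2+0+7+2 = 183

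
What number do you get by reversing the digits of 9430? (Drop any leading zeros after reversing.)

Reversing 9430 gives 349.

349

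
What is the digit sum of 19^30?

163

19^30 = 230466617897195215045509519405933293401
Sum of its 39 digits: 163.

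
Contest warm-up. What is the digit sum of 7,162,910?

26

7+1+6+2+9+1+0 = 26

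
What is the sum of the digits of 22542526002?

30

2+2+5+4+2+5+2+6+0+0+2 = 30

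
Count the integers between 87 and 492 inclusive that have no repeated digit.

The integers in [87, 492] that have no repeated digit: 87, 89, 90, 91, 92, 93, …, 491, 492.
294 qualify.

294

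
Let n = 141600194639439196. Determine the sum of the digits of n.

76

1+4+1+6+0+0+1+9+4+6+3+9+4+3+9+1+9+6 = 76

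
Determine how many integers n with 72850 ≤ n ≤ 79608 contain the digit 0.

1854

The integers in [72850, 79608] that contain the digit 0: 72850, 72860, 72870, 72880, 72890, 72900, …, 79607, 79608.
1854 qualify.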